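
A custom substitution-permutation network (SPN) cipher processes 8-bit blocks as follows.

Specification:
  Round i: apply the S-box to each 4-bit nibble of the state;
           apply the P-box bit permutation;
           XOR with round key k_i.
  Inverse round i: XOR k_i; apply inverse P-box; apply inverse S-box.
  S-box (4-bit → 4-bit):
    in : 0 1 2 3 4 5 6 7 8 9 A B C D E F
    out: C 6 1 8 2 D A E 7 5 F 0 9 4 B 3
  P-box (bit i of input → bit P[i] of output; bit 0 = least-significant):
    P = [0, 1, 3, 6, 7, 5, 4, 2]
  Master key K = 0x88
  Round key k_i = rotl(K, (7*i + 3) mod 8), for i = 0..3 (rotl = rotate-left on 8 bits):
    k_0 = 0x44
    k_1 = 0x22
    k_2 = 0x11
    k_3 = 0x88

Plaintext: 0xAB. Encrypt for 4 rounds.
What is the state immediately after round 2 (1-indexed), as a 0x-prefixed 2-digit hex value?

0xCA

s_0 = plaintext = 0xAB
s_1 = Round(s_0, k_0) = 0xF0
s_2 = Round(s_1, k_1) = 0xCA
s_3 = Round(s_2, k_2) = 0xDE
s_4 = Round(s_3, k_3) = 0xDB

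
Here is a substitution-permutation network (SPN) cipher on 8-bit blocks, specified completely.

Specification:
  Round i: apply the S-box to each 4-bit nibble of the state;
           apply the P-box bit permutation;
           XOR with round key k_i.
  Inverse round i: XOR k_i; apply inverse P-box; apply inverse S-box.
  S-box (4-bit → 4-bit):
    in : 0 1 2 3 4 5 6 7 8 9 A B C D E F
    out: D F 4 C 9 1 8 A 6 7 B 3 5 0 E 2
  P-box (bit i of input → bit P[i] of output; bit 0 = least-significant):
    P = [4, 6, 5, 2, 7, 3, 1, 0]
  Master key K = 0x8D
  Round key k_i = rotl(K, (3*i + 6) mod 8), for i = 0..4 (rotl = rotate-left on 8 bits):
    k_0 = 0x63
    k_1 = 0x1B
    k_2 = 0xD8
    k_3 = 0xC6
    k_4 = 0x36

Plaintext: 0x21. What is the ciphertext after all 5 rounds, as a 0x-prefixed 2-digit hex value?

s_0 = plaintext = 0x21
s_1 = Round(s_0, k_0) = 0x15
s_2 = Round(s_1, k_1) = 0x80
s_3 = Round(s_2, k_2) = 0xE6
s_4 = Round(s_3, k_3) = 0xC9
s_5 = Round(s_4, k_4) = 0xC4

0xC4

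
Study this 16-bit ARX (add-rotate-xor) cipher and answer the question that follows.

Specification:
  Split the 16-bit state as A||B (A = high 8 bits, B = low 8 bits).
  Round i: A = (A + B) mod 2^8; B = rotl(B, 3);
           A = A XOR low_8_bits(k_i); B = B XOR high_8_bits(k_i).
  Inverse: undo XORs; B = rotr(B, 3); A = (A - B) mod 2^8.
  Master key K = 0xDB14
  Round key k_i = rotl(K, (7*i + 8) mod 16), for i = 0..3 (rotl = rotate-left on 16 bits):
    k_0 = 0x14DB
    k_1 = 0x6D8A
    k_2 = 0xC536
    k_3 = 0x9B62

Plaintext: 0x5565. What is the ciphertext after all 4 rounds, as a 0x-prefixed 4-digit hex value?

s_0 = plaintext = 0x5565
s_1 = Round(s_0, k_0) = 0x613F
s_2 = Round(s_1, k_1) = 0x2A94
s_3 = Round(s_2, k_2) = 0x8861
s_4 = Round(s_3, k_3) = 0x8B90

0x8B90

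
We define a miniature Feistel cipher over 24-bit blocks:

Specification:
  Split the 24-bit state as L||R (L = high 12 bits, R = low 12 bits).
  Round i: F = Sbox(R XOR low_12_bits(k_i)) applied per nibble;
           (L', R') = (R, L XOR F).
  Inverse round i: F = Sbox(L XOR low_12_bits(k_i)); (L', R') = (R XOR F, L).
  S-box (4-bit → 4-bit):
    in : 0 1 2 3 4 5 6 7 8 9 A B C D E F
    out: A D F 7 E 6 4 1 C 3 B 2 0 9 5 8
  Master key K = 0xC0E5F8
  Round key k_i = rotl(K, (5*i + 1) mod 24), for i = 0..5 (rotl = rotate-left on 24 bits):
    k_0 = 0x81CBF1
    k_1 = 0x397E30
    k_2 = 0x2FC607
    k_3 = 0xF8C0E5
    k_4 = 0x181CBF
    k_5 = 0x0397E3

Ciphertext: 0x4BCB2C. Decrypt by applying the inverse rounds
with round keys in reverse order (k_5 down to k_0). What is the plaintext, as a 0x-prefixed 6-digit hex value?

s_0 = ciphertext = 0x4BCB2C
s_1 = InvRound(s_0, k_5) = 0xC444BC
s_2 = InvRound(s_1, k_4) = 0xE3EC44
s_3 = InvRound(s_2, k_3) = 0x9D6E3E
s_4 = InvRound(s_3, k_2) = 0x6A39D6
s_5 = InvRound(s_4, k_1) = 0x5E16A3
s_6 = InvRound(s_5, k_0) = 0x3795E1

0x3795E1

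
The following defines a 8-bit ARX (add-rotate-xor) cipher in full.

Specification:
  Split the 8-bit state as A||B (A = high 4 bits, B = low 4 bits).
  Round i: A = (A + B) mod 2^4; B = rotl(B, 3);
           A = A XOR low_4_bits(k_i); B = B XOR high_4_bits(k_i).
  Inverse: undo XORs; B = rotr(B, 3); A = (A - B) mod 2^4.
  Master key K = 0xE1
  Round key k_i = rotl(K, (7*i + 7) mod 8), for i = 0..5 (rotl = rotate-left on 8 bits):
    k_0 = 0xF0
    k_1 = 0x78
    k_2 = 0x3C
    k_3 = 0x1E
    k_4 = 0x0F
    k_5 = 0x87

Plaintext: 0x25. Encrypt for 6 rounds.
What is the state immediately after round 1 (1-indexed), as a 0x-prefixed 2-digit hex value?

s_0 = plaintext = 0x25
s_1 = Round(s_0, k_0) = 0x75
s_2 = Round(s_1, k_1) = 0x4D
s_3 = Round(s_2, k_2) = 0xDD
s_4 = Round(s_3, k_3) = 0x4F
s_5 = Round(s_4, k_4) = 0xCF
s_6 = Round(s_5, k_5) = 0xC7

0x75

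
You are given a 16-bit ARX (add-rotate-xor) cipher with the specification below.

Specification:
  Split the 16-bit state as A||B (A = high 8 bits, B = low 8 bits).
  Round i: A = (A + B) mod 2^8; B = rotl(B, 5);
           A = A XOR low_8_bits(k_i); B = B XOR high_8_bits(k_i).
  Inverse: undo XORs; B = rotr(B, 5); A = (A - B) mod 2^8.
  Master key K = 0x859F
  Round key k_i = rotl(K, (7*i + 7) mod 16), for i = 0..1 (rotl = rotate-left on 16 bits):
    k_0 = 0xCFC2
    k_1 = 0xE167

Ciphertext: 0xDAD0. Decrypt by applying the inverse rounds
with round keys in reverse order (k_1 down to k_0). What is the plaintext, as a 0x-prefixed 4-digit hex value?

s_0 = ciphertext = 0xDAD0
s_1 = InvRound(s_0, k_1) = 0x3489
s_2 = InvRound(s_1, k_0) = 0xC432

0xC432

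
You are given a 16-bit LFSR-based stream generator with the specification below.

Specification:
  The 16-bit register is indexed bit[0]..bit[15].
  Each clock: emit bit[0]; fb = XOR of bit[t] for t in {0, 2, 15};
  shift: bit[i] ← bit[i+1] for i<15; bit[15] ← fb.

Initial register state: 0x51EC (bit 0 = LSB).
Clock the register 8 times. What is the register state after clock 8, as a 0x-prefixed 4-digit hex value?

0x8D51

reg_0 = 0x51EC
clock 1: out=0, reg = 0xA8F6
clock 2: out=0, reg = 0x547B
clock 3: out=1, reg = 0xAA3D
clock 4: out=1, reg = 0xD51E
clock 5: out=0, reg = 0x6A8F
clock 6: out=1, reg = 0x3547
clock 7: out=1, reg = 0x1AA3
clock 8: out=1, reg = 0x8D51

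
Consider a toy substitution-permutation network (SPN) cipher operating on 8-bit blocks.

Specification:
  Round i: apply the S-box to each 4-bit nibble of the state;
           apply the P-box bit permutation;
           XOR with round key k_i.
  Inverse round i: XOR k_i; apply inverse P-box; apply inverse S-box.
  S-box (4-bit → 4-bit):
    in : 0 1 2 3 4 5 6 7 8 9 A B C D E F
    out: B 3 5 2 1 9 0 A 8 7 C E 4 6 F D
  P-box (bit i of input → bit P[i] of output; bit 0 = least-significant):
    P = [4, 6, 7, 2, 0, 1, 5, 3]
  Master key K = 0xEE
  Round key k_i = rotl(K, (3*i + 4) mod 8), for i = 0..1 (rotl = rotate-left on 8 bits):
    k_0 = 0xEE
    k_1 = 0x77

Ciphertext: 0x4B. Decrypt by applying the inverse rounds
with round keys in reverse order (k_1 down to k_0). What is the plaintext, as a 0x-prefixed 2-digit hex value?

s_0 = ciphertext = 0x4B
s_1 = InvRound(s_0, k_1) = 0xA5
s_2 = InvRound(s_1, k_0) = 0x03

0x03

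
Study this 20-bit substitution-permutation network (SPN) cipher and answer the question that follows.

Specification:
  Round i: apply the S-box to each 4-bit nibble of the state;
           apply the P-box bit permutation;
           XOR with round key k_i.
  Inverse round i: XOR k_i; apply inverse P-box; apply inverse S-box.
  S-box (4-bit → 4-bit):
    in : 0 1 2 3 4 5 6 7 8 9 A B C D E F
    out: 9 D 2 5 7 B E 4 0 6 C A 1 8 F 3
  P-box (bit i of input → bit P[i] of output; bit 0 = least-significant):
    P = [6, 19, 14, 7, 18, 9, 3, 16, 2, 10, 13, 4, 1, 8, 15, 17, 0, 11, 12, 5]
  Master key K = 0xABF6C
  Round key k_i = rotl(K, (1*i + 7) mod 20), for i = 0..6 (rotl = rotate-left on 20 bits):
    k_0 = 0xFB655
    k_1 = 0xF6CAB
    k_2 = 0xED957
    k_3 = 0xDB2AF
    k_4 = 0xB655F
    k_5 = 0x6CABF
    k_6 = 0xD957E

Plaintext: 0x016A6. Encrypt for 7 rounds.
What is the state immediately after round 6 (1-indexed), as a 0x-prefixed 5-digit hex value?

s_0 = plaintext = 0x016A6
s_1 = Round(s_0, k_0) = 0x452EE
s_2 = Round(s_1, k_1) = 0x03360
s_3 = Round(s_2, k_2) = 0xF7BB8
s_4 = Round(s_3, k_3) = 0xC3CBE
s_5 = Round(s_4, k_4) = 0x2A798
s_6 = Round(s_5, k_5) = 0x460B7
s_7 = Round(s_6, k_6) = 0xE4E6B

0x460B7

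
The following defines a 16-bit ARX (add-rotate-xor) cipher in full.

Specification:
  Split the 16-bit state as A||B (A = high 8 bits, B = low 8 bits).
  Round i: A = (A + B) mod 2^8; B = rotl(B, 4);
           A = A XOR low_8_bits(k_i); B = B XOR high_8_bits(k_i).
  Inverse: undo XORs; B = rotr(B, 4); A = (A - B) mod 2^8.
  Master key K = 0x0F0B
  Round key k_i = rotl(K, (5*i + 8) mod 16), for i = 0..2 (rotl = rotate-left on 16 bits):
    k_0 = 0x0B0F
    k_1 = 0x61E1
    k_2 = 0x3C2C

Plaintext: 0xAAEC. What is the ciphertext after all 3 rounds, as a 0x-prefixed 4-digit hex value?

0xD0EF

s_0 = plaintext = 0xAAEC
s_1 = Round(s_0, k_0) = 0x99C5
s_2 = Round(s_1, k_1) = 0xBF3D
s_3 = Round(s_2, k_2) = 0xD0EF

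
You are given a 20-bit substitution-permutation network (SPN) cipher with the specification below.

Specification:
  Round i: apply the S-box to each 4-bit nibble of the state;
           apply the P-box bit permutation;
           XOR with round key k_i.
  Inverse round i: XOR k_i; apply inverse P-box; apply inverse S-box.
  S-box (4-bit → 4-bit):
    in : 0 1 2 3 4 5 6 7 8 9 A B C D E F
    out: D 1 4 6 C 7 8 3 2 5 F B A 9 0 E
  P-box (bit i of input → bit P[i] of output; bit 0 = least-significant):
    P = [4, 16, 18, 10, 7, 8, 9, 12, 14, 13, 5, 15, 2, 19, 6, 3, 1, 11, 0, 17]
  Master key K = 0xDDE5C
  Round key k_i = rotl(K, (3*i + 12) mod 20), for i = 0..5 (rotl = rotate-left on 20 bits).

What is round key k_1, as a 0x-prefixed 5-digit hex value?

0xE6EF2

K = 0xDDE5C
k_0 = rotl(K, (3*0+12) mod 20) = rotl(K, 12) = 0x5CDDE
k_1 = rotl(K, (3*1+12) mod 20) = rotl(K, 15) = 0xE6EF2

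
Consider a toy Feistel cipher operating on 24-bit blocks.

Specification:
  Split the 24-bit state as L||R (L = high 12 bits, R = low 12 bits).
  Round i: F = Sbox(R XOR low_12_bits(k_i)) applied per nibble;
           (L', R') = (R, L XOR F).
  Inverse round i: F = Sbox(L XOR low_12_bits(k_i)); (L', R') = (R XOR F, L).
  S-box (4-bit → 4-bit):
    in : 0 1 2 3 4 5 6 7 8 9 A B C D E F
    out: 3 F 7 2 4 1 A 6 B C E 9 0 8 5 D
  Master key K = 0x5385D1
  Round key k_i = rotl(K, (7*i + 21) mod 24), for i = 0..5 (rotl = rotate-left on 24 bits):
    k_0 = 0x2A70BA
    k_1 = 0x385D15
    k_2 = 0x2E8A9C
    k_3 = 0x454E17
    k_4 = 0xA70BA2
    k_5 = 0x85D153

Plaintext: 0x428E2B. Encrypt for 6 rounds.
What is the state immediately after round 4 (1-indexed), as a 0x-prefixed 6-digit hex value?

0x5447EE

s_0 = plaintext = 0x428E2B
s_1 = Round(s_0, k_0) = 0xE2B1E7
s_2 = Round(s_1, k_1) = 0x1E7EFC
s_3 = Round(s_2, k_2) = 0xEFC544
s_4 = Round(s_3, k_3) = 0x5447EE
s_5 = Round(s_4, k_4) = 0x7EE504
s_6 = Round(s_5, k_5) = 0x5043F8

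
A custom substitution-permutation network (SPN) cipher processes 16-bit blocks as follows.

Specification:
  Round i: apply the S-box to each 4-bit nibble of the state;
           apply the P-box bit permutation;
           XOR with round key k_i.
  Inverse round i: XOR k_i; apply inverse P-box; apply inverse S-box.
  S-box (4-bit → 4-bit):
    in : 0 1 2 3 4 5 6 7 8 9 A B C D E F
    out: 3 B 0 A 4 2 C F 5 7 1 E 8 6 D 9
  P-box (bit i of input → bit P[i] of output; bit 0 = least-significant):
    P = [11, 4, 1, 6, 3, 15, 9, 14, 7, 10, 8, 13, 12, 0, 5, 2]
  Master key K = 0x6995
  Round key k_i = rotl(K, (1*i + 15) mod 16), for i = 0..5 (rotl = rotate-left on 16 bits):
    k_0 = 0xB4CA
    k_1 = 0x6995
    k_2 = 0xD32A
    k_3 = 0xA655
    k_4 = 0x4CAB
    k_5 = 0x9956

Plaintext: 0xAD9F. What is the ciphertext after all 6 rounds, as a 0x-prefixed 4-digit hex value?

0xACD5

s_0 = plaintext = 0xAD9F
s_1 = Round(s_0, k_0) = 0x2B82
s_2 = Round(s_1, k_1) = 0x4E9D
s_3 = Round(s_2, k_2) = 0x7090
s_4 = Round(s_3, k_3) = 0x38E8
s_5 = Round(s_4, k_4) = 0x0724
s_6 = Round(s_5, k_5) = 0xACD5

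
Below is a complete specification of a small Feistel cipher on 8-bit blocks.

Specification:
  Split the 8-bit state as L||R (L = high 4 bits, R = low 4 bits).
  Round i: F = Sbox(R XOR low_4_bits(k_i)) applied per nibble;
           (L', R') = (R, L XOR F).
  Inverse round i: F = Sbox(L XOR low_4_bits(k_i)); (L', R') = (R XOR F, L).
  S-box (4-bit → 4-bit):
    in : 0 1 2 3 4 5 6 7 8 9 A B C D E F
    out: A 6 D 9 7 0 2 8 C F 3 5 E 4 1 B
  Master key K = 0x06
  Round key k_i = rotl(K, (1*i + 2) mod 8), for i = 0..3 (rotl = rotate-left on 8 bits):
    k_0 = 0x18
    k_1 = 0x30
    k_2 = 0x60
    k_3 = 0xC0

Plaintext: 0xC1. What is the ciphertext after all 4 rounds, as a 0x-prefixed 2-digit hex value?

0xF3

s_0 = plaintext = 0xC1
s_1 = Round(s_0, k_0) = 0x13
s_2 = Round(s_1, k_1) = 0x38
s_3 = Round(s_2, k_2) = 0x8F
s_4 = Round(s_3, k_3) = 0xF3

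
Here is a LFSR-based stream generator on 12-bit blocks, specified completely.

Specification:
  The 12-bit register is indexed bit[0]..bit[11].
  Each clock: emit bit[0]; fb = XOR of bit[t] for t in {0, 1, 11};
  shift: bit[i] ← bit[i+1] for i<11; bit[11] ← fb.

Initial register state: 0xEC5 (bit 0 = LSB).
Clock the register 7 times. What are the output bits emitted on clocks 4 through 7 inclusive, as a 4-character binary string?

reg_0 = 0xEC5
clock 1: out=1, reg = 0x762
clock 2: out=0, reg = 0xBB1
clock 3: out=1, reg = 0x5D8
clock 4: out=0, reg = 0x2EC
clock 5: out=0, reg = 0x176
clock 6: out=0, reg = 0x8BB
clock 7: out=1, reg = 0xC5D

0001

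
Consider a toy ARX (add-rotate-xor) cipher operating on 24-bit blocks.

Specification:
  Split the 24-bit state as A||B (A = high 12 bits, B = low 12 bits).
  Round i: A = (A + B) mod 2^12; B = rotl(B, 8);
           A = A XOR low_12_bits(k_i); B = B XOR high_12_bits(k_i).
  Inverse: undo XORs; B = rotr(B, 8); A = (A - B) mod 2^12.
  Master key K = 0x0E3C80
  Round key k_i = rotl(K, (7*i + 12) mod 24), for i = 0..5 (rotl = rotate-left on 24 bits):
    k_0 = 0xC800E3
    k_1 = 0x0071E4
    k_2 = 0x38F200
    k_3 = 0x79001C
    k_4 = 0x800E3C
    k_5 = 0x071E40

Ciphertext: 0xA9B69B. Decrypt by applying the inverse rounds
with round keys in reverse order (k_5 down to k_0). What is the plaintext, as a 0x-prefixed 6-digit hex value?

0x9F93EE

s_0 = ciphertext = 0xA9B69B
s_1 = InvRound(s_0, k_5) = 0x635EA6
s_2 = InvRound(s_1, k_4) = 0xDA3A66
s_3 = InvRound(s_2, k_3) = 0xE52F6D
s_4 = InvRound(s_3, k_2) = 0xE26E2C
s_5 = InvRound(s_4, k_1) = 0xD042BE
s_6 = InvRound(s_5, k_0) = 0x9F93EE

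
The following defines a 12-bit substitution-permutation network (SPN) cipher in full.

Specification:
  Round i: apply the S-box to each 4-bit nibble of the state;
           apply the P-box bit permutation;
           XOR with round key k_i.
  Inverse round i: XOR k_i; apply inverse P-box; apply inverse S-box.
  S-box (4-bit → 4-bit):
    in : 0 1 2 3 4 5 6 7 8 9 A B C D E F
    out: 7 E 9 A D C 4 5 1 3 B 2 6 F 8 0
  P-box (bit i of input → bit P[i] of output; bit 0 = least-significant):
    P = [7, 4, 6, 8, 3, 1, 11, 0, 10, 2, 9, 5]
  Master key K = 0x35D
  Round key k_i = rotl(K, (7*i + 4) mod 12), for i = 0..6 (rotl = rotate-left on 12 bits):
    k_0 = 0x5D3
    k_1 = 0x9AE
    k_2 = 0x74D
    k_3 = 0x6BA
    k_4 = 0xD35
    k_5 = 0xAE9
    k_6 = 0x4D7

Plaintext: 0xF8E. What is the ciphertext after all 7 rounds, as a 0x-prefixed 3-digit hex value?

s_0 = plaintext = 0xF8E
s_1 = Round(s_0, k_0) = 0x4DB
s_2 = Round(s_1, k_1) = 0x795
s_3 = Round(s_2, k_2) = 0x007
s_4 = Round(s_3, k_3) = 0x874
s_5 = Round(s_4, k_4) = 0x0FD
s_6 = Round(s_5, k_5) = 0xD3D
s_7 = Round(s_6, k_6) = 0x320

0x320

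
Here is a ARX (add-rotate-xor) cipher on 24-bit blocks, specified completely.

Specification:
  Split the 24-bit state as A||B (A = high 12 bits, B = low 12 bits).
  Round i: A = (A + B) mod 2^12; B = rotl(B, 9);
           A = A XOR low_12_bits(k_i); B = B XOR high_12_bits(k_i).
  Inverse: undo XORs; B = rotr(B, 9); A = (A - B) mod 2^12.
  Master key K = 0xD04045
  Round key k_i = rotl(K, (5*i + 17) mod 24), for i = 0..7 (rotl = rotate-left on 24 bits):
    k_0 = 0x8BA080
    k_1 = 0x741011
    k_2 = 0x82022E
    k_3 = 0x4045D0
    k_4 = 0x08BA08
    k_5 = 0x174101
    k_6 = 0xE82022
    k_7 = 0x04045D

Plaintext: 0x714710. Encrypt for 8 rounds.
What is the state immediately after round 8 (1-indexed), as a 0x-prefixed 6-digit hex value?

0x281B54

s_0 = plaintext = 0x714710
s_1 = Round(s_0, k_0) = 0xEA4858
s_2 = Round(s_1, k_1) = 0x6ED64A
s_3 = Round(s_2, k_2) = 0xF19CE9
s_4 = Round(s_3, k_3) = 0x9D2799
s_5 = Round(s_4, k_4) = 0xB63278
s_6 = Round(s_5, k_5) = 0xCDA13B
s_7 = Round(s_6, k_6) = 0xE378A5
s_8 = Round(s_7, k_7) = 0x281B54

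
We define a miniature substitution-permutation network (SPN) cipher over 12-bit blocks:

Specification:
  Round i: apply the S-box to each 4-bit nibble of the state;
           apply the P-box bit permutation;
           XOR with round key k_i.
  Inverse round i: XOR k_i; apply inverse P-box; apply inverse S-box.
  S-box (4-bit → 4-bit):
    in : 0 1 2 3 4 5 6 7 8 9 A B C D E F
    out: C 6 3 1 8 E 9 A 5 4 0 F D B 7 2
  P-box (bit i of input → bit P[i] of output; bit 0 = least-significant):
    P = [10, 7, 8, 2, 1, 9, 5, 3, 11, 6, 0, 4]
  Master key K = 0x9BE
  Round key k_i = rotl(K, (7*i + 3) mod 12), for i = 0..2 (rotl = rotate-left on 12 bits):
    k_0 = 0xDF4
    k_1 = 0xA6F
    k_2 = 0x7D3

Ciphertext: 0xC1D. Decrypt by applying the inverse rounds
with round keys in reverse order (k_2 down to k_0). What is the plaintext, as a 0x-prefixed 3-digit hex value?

s_0 = ciphertext = 0xC1D
s_1 = InvRound(s_0, k_2) = 0x2D5
s_2 = InvRound(s_1, k_1) = 0x6CF
s_3 = InvRound(s_2, k_0) = 0xCB9

0xCB9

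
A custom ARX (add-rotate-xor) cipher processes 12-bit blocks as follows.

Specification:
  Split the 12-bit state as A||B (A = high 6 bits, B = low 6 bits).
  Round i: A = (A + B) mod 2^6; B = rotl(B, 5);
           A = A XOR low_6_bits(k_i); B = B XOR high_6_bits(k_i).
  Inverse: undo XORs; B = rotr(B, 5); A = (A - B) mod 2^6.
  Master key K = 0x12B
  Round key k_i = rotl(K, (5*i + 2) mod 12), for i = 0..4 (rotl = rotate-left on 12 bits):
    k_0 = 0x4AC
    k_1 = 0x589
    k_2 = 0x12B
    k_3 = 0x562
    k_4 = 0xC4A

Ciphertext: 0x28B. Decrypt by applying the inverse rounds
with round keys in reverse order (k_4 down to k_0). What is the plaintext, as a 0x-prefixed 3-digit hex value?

s_0 = ciphertext = 0x28B
s_1 = InvRound(s_0, k_4) = 0x2F5
s_2 = InvRound(s_1, k_3) = 0xA01
s_3 = InvRound(s_2, k_2) = 0xE4A
s_4 = InvRound(s_3, k_1) = 0xE38
s_5 = InvRound(s_4, k_0) = 0xFD5

0xFD5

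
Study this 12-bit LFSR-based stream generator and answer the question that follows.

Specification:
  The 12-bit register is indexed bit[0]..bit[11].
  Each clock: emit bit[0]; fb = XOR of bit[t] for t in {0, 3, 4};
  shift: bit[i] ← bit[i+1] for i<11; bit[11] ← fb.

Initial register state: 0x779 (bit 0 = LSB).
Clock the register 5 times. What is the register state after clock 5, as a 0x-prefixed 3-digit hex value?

reg_0 = 0x779
clock 1: out=1, reg = 0xBBC
clock 2: out=0, reg = 0x5DE
clock 3: out=0, reg = 0x2EF
clock 4: out=1, reg = 0x177
clock 5: out=1, reg = 0x0BB

0x0BB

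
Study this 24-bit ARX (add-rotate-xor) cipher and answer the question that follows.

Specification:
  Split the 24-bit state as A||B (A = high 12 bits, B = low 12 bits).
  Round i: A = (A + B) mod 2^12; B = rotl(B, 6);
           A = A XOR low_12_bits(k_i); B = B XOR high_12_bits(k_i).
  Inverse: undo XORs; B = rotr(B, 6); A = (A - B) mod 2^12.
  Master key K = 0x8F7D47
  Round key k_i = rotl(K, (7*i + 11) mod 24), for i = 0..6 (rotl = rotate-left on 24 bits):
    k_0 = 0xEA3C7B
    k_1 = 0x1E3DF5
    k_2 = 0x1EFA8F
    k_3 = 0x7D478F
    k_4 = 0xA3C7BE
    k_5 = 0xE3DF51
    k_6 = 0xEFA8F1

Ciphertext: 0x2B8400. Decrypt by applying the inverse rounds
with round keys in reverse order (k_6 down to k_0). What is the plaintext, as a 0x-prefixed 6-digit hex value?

0x534AB4

s_0 = ciphertext = 0x2B8400
s_1 = InvRound(s_0, k_6) = 0xB9EEAB
s_2 = InvRound(s_1, k_5) = 0xF4D582
s_3 = InvRound(s_2, k_4) = 0x935FBE
s_4 = InvRound(s_3, k_3) = 0x419AA1
s_5 = InvRound(s_4, k_2) = 0xAE93AD
s_6 = InvRound(s_5, k_1) = 0x393389
s_7 = InvRound(s_6, k_0) = 0x534AB4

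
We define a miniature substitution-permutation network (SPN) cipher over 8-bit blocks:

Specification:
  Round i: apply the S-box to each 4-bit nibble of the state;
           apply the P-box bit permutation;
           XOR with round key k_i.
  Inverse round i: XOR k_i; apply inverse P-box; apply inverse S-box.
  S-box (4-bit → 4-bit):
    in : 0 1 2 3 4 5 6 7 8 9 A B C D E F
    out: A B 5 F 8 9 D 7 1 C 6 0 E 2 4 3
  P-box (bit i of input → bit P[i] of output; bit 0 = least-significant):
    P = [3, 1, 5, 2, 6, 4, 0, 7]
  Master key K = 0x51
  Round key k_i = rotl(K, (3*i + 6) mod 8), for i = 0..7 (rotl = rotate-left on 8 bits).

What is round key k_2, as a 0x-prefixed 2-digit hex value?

K = 0x51
k_0 = rotl(K, (3*0+6) mod 8) = rotl(K, 6) = 0x54
k_1 = rotl(K, (3*1+6) mod 8) = rotl(K, 1) = 0xA2
k_2 = rotl(K, (3*2+6) mod 8) = rotl(K, 4) = 0x15

0x15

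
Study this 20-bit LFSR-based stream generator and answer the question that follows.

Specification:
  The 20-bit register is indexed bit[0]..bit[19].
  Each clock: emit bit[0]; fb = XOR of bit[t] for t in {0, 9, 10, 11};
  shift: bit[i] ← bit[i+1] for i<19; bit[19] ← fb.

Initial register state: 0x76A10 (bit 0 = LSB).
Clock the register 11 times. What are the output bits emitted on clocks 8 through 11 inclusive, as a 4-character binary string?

reg_0 = 0x76A10
clock 1: out=0, reg = 0x3B508
clock 2: out=0, reg = 0x9DA84
clock 3: out=0, reg = 0x4ED42
clock 4: out=0, reg = 0x276A1
clock 5: out=1, reg = 0x93B50
clock 6: out=0, reg = 0x49DA8
clock 7: out=0, reg = 0x24ED4
clock 8: out=0, reg = 0x9276A
clock 9: out=0, reg = 0x493B5
clock 10: out=1, reg = 0x249DA
clock 11: out=0, reg = 0x924ED

0010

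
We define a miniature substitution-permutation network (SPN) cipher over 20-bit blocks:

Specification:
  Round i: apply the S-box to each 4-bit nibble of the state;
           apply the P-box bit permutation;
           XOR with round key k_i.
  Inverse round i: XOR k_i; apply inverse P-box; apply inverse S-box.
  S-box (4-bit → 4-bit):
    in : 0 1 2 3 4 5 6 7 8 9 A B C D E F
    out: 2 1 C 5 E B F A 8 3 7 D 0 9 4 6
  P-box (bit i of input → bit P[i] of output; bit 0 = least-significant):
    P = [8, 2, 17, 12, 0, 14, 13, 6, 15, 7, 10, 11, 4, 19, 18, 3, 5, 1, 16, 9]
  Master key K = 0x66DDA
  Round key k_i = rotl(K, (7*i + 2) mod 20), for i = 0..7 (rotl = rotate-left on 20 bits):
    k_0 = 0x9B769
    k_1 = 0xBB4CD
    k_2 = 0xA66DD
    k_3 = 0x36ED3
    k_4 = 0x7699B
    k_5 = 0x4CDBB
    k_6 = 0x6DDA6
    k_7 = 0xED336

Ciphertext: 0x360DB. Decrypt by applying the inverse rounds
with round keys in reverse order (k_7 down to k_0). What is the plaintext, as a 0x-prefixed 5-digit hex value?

s_0 = ciphertext = 0x360DB
s_1 = InvRound(s_0, k_7) = 0xB49B5
s_2 = InvRound(s_1, k_6) = 0xFA318
s_3 = InvRound(s_2, k_5) = 0x604AE
s_4 = InvRound(s_3, k_4) = 0x312A9
s_5 = InvRound(s_4, k_3) = 0x9D248
s_6 = InvRound(s_5, k_2) = 0xE1A34
s_7 = InvRound(s_6, k_1) = 0xBB6BC
s_8 = InvRound(s_7, k_0) = 0xC10DA

0xC10DA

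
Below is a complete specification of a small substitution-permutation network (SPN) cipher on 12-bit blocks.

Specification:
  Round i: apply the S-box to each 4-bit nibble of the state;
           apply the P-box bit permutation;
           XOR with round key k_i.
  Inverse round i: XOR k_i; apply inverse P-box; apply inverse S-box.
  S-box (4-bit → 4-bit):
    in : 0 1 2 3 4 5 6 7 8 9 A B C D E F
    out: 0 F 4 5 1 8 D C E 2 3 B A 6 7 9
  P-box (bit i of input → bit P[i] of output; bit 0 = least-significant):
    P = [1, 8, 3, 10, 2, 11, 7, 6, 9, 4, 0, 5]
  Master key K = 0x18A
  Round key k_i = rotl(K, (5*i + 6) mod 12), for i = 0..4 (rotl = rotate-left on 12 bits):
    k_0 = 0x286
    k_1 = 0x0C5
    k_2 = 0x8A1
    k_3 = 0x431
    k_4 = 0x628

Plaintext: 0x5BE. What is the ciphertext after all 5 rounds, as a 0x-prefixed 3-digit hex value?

s_0 = plaintext = 0x5BE
s_1 = Round(s_0, k_0) = 0xBE8
s_2 = Round(s_1, k_1) = 0xF79
s_3 = Round(s_2, k_2) = 0xB41
s_4 = Round(s_3, k_3) = 0x30F
s_5 = Round(s_4, k_4) = 0x02B

0x02B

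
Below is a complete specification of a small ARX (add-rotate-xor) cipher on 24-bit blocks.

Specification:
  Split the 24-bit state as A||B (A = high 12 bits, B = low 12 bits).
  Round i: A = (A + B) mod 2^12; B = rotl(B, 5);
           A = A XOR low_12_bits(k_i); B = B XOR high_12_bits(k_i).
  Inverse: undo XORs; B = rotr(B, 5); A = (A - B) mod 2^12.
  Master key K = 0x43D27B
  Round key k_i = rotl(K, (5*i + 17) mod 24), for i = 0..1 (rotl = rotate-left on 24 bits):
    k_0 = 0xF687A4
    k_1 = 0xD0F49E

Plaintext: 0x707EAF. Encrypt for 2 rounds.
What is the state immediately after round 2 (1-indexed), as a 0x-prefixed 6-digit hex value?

s_0 = plaintext = 0x707EAF
s_1 = Round(s_0, k_0) = 0x212A95
s_2 = Round(s_1, k_1) = 0x839FBA

0x839FBA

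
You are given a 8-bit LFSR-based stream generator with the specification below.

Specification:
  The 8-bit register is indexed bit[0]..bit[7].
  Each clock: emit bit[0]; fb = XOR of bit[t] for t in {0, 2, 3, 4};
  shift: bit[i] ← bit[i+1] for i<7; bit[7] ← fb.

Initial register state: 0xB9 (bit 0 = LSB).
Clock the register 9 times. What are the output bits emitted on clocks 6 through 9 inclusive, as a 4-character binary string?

1011

reg_0 = 0xB9
clock 1: out=1, reg = 0xDC
clock 2: out=0, reg = 0xEE
clock 3: out=0, reg = 0x77
clock 4: out=1, reg = 0xBB
clock 5: out=1, reg = 0xDD
clock 6: out=1, reg = 0x6E
clock 7: out=0, reg = 0x37
clock 8: out=1, reg = 0x9B
clock 9: out=1, reg = 0xCD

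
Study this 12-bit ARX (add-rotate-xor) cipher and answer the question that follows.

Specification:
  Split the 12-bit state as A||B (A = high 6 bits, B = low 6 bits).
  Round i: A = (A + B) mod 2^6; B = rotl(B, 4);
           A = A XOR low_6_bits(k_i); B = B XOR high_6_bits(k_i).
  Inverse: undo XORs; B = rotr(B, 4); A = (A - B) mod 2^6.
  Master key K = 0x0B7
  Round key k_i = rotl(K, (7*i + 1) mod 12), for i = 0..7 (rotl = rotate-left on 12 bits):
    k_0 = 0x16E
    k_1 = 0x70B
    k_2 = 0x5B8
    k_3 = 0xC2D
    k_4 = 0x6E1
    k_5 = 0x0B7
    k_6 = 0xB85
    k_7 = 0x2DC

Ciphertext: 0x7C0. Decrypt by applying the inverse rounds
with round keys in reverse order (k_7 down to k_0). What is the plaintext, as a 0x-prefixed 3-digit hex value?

s_0 = ciphertext = 0x7C0
s_1 = InvRound(s_0, k_7) = 0x5EC
s_2 = InvRound(s_1, k_6) = 0x288
s_3 = InvRound(s_2, k_5) = 0x568
s_4 = InvRound(s_3, k_4) = 0x94F
s_5 = InvRound(s_4, k_3) = 0x27F
s_6 = InvRound(s_5, k_2) = 0x2E6
s_7 = InvRound(s_6, k_1) = 0x56B
s_8 = InvRound(s_7, k_0) = 0x07A

0x07A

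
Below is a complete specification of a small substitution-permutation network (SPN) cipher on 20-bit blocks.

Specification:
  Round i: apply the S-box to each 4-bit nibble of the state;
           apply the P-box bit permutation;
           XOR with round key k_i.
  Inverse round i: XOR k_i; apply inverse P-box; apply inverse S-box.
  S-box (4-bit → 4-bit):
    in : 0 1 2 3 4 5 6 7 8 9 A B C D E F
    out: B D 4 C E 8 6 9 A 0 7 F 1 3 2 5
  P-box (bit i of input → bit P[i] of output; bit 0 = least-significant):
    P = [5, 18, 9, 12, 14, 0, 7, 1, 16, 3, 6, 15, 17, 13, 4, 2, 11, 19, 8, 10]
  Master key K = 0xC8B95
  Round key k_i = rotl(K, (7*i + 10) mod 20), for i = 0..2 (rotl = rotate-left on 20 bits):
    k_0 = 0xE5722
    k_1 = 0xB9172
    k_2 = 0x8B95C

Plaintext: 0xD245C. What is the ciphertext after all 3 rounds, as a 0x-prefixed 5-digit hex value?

s_0 = plaintext = 0xD245C
s_1 = Round(s_0, k_0) = 0x6DF58
s_2 = Round(s_1, k_1) = 0x4A030
s_3 = Round(s_2, k_2) = 0x70CE6

0x70CE6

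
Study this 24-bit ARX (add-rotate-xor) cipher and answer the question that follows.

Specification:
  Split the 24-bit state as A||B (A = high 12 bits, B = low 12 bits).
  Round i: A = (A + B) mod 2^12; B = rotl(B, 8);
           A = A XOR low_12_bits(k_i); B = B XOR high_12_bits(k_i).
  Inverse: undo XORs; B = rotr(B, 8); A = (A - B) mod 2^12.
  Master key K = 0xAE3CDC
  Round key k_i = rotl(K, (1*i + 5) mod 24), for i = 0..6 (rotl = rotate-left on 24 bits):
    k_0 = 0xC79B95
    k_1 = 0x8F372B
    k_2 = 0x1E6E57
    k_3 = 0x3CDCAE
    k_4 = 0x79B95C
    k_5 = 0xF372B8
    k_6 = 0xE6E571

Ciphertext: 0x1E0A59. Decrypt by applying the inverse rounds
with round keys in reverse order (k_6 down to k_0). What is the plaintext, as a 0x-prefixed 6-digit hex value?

s_0 = ciphertext = 0x1E0A59
s_1 = InvRound(s_0, k_6) = 0x11D374
s_2 = InvRound(s_1, k_5) = 0xF6943C
s_3 = InvRound(s_2, k_4) = 0xBC2A73
s_4 = InvRound(s_3, k_3) = 0xB83BE9
s_5 = InvRound(s_4, k_2) = 0x4DA0FA
s_6 = InvRound(s_5, k_1) = 0x359098
s_7 = InvRound(s_6, k_0) = 0xAB0E1C

0xAB0E1C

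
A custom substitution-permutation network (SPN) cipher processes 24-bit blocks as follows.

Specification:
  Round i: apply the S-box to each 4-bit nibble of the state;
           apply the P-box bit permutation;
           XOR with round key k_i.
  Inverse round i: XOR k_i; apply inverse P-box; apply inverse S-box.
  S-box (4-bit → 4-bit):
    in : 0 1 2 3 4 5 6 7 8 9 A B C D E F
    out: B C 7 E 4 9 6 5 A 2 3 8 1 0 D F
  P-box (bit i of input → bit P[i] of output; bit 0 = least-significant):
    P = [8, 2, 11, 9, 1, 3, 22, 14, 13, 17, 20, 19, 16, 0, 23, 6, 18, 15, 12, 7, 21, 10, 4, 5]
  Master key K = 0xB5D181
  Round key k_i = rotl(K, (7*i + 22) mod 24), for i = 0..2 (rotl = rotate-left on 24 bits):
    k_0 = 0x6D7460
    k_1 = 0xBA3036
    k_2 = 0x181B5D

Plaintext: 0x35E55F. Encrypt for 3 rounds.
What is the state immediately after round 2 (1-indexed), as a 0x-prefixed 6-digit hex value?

0x16B8CA

s_0 = plaintext = 0x35E55F
s_1 = Round(s_0, k_0) = 0xE01B96
s_2 = Round(s_1, k_1) = 0x16B8CA
s_3 = Round(s_2, k_2) = 0x128A2B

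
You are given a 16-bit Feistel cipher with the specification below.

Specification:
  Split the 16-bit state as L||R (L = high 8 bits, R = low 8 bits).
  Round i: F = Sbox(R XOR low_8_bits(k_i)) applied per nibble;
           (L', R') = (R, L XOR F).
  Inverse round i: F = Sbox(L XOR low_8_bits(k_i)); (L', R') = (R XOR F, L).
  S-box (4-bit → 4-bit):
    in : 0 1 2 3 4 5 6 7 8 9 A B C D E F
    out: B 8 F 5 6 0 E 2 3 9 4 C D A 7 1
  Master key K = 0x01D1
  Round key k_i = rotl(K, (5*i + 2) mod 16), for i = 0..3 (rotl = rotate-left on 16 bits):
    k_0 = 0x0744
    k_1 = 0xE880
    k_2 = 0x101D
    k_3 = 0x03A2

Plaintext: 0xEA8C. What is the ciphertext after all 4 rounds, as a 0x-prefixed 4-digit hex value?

0x3AD6

s_0 = plaintext = 0xEA8C
s_1 = Round(s_0, k_0) = 0x8C39
s_2 = Round(s_1, k_1) = 0x3945
s_3 = Round(s_2, k_2) = 0x453A
s_4 = Round(s_3, k_3) = 0x3AD6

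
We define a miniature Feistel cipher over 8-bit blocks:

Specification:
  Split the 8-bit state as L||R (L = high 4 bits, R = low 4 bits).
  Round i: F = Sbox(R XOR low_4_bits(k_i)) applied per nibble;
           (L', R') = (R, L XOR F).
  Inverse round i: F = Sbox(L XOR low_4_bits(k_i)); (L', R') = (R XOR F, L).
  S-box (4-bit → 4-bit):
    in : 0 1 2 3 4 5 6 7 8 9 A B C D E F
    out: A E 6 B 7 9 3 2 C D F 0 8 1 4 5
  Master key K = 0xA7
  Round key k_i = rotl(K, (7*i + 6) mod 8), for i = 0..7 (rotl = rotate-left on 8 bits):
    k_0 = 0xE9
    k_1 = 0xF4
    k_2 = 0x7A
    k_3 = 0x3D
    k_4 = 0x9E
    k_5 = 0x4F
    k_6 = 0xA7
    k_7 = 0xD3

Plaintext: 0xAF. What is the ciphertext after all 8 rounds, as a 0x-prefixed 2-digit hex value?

s_0 = plaintext = 0xAF
s_1 = Round(s_0, k_0) = 0xF9
s_2 = Round(s_1, k_1) = 0x9E
s_3 = Round(s_2, k_2) = 0xEE
s_4 = Round(s_3, k_3) = 0xE5
s_5 = Round(s_4, k_4) = 0x5E
s_6 = Round(s_5, k_5) = 0xEB
s_7 = Round(s_6, k_6) = 0xB6
s_8 = Round(s_7, k_7) = 0x62

0x62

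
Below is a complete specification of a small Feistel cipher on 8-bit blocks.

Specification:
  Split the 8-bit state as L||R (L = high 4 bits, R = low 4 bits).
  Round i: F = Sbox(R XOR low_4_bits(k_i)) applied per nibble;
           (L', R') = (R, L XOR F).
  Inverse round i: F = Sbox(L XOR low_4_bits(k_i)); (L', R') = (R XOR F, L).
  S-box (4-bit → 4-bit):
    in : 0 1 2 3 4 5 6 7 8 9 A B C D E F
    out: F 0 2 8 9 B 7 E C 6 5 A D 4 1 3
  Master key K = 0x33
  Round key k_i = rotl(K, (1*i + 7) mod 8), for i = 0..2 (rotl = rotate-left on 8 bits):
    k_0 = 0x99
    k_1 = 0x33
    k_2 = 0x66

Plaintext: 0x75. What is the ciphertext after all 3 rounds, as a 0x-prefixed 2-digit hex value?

s_0 = plaintext = 0x75
s_1 = Round(s_0, k_0) = 0x5A
s_2 = Round(s_1, k_1) = 0xA3
s_3 = Round(s_2, k_2) = 0x31

0x31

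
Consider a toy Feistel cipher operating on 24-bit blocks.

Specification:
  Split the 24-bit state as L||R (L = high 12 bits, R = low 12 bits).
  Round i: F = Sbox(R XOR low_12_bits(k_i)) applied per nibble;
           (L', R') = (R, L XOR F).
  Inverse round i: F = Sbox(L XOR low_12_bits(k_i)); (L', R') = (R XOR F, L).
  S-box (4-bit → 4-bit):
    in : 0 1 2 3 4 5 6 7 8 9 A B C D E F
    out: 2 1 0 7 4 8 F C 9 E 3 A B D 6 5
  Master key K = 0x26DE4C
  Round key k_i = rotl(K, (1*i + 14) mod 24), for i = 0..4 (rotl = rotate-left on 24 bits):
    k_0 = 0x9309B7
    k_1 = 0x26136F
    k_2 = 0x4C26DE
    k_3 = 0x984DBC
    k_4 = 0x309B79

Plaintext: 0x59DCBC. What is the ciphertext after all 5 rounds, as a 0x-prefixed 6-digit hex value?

0x054C10

s_0 = plaintext = 0x59DCBC
s_1 = Round(s_0, k_0) = 0xCBCDB7
s_2 = Round(s_1, k_1) = 0xDB7A65
s_3 = Round(s_2, k_2) = 0xA6561D
s_4 = Round(s_3, k_3) = 0x61D054
s_5 = Round(s_4, k_4) = 0x054C10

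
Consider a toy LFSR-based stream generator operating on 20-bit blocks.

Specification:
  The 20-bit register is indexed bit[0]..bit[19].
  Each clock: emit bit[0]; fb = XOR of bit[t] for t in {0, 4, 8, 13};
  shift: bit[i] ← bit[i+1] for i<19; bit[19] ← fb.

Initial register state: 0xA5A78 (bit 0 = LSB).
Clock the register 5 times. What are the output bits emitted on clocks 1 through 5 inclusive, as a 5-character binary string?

00011

reg_0 = 0xA5A78
clock 1: out=0, reg = 0xD2D3C
clock 2: out=0, reg = 0xE969E
clock 3: out=0, reg = 0xF4B4F
clock 4: out=1, reg = 0x7A5A7
clock 5: out=1, reg = 0xBD2D3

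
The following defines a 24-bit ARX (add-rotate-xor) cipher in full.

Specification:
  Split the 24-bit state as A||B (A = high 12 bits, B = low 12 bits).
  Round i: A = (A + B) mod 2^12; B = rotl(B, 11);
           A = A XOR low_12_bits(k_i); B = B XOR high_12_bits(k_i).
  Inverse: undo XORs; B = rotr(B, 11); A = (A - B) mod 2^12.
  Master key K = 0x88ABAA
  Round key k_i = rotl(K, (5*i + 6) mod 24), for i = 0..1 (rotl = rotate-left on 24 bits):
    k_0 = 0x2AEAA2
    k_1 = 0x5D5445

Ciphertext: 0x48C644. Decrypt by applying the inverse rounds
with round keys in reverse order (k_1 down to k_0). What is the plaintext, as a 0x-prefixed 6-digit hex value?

s_0 = ciphertext = 0x48C644
s_1 = InvRound(s_0, k_1) = 0x9A7722
s_2 = InvRound(s_1, k_0) = 0x7EDB18

0x7EDB18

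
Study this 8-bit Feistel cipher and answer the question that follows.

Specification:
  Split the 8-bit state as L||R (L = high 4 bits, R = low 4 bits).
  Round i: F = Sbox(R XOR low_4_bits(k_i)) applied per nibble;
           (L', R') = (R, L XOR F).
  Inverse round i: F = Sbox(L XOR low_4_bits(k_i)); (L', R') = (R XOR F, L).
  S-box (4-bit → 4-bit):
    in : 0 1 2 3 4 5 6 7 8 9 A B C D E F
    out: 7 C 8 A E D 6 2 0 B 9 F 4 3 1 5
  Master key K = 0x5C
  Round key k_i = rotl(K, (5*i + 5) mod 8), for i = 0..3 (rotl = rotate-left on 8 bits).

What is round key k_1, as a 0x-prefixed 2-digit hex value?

K = 0x5C
k_0 = rotl(K, (5*0+5) mod 8) = rotl(K, 5) = 0x8B
k_1 = rotl(K, (5*1+5) mod 8) = rotl(K, 2) = 0x71

0x71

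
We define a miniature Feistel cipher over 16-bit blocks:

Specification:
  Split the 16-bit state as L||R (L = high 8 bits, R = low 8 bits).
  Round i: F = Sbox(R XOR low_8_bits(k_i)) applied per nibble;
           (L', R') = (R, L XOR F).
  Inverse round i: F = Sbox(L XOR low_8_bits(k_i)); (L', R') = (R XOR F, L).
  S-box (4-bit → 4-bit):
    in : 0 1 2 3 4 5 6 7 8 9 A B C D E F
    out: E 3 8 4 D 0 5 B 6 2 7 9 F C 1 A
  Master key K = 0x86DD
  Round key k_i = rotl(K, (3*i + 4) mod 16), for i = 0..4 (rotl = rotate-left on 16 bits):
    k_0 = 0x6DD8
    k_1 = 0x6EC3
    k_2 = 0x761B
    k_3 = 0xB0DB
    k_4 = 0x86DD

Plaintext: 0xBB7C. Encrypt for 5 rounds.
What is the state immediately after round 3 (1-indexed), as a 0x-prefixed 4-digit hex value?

0x9CAD

s_0 = plaintext = 0xBB7C
s_1 = Round(s_0, k_0) = 0x7CC6
s_2 = Round(s_1, k_1) = 0xC69C
s_3 = Round(s_2, k_2) = 0x9CAD
s_4 = Round(s_3, k_3) = 0xAD29
s_5 = Round(s_4, k_4) = 0x2900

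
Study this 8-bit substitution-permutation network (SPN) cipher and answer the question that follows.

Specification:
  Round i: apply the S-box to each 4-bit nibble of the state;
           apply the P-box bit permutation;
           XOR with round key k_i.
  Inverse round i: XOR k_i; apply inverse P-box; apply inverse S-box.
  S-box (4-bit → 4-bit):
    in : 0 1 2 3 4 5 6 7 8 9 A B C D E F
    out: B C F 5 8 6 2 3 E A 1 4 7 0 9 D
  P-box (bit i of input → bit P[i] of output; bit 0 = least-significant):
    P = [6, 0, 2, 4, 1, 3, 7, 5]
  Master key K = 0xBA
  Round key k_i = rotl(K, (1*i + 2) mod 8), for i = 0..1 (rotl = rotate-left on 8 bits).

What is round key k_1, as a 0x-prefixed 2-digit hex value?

K = 0xBA
k_0 = rotl(K, (1*0+2) mod 8) = rotl(K, 2) = 0xEA
k_1 = rotl(K, (1*1+2) mod 8) = rotl(K, 3) = 0xD5

0xD5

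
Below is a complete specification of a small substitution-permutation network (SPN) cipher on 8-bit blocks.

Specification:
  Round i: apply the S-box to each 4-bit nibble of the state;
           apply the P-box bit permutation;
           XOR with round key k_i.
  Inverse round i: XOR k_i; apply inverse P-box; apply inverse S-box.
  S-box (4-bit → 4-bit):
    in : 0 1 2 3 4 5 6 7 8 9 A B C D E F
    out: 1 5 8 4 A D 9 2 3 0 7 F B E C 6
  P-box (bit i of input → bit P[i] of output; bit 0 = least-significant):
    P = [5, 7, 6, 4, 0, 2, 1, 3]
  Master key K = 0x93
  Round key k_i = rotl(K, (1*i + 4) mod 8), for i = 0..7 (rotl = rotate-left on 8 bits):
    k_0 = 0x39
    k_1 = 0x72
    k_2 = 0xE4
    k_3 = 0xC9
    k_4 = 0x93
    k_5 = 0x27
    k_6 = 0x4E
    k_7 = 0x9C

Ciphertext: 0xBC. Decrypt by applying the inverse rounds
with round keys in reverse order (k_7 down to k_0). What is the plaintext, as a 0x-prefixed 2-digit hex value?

s_0 = ciphertext = 0xBC
s_1 = InvRound(s_0, k_7) = 0x90
s_2 = InvRound(s_1, k_6) = 0xDD
s_3 = InvRound(s_2, k_5) = 0xEB
s_4 = InvRound(s_3, k_4) = 0x25
s_5 = InvRound(s_4, k_3) = 0x4A
s_6 = InvRound(s_5, k_2) = 0xD8
s_7 = InvRound(s_6, k_1) = 0xE8
s_8 = InvRound(s_7, k_0) = 0x0D

0x0D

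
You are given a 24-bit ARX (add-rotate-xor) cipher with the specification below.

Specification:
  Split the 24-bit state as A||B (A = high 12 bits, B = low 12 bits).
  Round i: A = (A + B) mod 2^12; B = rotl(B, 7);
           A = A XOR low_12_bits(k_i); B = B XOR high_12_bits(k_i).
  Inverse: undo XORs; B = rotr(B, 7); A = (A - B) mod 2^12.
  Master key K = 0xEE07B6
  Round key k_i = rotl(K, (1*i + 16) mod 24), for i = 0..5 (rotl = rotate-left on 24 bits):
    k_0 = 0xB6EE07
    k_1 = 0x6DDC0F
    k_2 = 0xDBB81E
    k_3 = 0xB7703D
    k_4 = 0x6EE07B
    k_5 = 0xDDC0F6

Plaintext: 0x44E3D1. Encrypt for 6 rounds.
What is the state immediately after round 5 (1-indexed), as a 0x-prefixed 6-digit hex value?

s_0 = plaintext = 0x44E3D1
s_1 = Round(s_0, k_0) = 0x6183F0
s_2 = Round(s_1, k_1) = 0x607EC2
s_3 = Round(s_2, k_2) = 0xCD7CCD
s_4 = Round(s_3, k_3) = 0x999D91
s_5 = Round(s_4, k_4) = 0x751E02
s_6 = Round(s_5, k_5) = 0x5A5CAC

0x751E02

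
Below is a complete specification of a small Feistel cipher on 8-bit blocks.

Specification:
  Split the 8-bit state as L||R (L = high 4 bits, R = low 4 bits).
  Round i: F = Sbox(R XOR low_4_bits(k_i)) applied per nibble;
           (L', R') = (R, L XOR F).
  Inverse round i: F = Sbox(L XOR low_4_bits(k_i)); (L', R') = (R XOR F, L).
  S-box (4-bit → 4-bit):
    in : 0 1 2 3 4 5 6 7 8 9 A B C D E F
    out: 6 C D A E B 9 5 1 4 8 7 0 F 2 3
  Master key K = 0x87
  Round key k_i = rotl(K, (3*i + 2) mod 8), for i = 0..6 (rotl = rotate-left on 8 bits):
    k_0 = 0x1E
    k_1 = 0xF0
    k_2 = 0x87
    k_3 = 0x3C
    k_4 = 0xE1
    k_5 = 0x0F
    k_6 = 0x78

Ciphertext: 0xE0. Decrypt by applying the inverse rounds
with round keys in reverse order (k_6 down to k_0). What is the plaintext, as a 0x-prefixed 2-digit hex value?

0x0E

s_0 = ciphertext = 0xE0
s_1 = InvRound(s_0, k_6) = 0x9E
s_2 = InvRound(s_1, k_5) = 0x79
s_3 = InvRound(s_2, k_4) = 0x07
s_4 = InvRound(s_3, k_3) = 0x70
s_5 = InvRound(s_4, k_2) = 0x67
s_6 = InvRound(s_5, k_1) = 0xE6
s_7 = InvRound(s_6, k_0) = 0x0E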